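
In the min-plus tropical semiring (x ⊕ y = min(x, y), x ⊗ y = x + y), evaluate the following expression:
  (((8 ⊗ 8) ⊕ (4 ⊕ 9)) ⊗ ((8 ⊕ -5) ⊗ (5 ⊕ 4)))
(((8 ⊗ 8) ⊕ (4 ⊕ 9)) ⊗ ((8 ⊕ -5) ⊗ (5 ⊕ 4))) = 3

Expand innermost to outermost. Recall ⊕ takes the minimum of its arguments and ⊗ takes their sum. Working out the expression (((8 ⊗ 8) ⊕ (4 ⊕ 9)) ⊗ ((8 ⊕ -5) ⊗ (5 ⊕ 4))) gives 3.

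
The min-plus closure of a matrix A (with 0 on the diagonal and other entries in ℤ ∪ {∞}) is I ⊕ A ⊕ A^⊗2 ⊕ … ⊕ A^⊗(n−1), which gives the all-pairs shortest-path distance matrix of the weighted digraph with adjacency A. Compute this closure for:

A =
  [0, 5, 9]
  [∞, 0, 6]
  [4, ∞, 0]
Closure =
  [0, 5, 9]
  [10, 0, 6]
  [4, 9, 0]

This is the Floyd-Warshall all-pairs shortest-path computation. For each intermediate vertex k = 0, 1, …, 2, update dist[i][j] ← min(dist[i][j], dist[i][k] + dist[k][j]). The final matrix gives, for each (i, j), the minimum total weight of any directed path from i to j (possibly empty when i = j).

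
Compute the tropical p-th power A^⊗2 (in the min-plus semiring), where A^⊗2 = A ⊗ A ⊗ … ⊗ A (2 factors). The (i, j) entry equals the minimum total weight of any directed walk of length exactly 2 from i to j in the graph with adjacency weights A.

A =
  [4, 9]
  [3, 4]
A^⊗2 =
  [8, 13]
  [7, 8]

Each entry (A^⊗2)_ij equals the minimum over all length-2 walks i = v_0 → v_1 → … → v_2 = j of Σ_t A[v_t][v_{t+1}]. For example, for (i, j) = (0, 1) we minimise over 2 possible intermediate vertex sequences; the minimum is 13, attained along the walk 0 → 0 → 1.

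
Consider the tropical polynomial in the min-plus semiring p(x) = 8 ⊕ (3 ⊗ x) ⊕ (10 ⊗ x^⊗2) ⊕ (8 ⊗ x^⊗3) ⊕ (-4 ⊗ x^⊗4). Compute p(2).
p(2) = 4

A tropical monomial a ⊗ x^⊗i evaluates to a + i · x. Evaluating each term at x = 2:
  Term 0 contributes 8 + 0 · 2 = 8
  Term 1 contributes 3 + 1 · 2 = 5
  Term 2 contributes 10 + 2 · 2 = 14
  Term 3 contributes 8 + 3 · 2 = 14
  Term 4 contributes -4 + 4 · 2 = 4
p(2) = ⊕ of these = min[8, 5, 14, 14, 4] = 4.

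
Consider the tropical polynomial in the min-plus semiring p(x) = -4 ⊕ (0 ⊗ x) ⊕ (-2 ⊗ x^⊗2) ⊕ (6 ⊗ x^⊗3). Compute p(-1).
p(-1) = -4

A tropical monomial a ⊗ x^⊗i evaluates to a + i · x. Evaluating each term at x = -1:
  Term 0 contributes -4 + 0 · -1 = -4
  Term 1 contributes 0 + 1 · -1 = -1
  Term 2 contributes -2 + 2 · -1 = -4
  Term 3 contributes 6 + 3 · -1 = 3
p(-1) = ⊕ of these = min[-4, -1, -4, 3] = -4.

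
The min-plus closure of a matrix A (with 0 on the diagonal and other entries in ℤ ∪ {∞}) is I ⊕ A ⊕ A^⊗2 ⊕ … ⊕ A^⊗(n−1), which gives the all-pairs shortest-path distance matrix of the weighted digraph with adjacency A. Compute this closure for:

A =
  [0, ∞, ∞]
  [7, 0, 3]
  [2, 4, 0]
Closure =
  [0, ∞, ∞]
  [5, 0, 3]
  [2, 4, 0]

This is the Floyd-Warshall all-pairs shortest-path computation. For each intermediate vertex k = 0, 1, …, 2, update dist[i][j] ← min(dist[i][j], dist[i][k] + dist[k][j]). The final matrix gives, for each (i, j), the minimum total weight of any directed path from i to j (possibly empty when i = j).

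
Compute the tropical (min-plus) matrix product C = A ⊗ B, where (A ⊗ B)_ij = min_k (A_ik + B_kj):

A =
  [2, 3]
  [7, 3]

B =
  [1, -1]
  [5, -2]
A ⊗ B =
  [3, 1]
  [8, 1]

Apply the min-plus product entry-by-entry:
  C[0][0] = min over k of (A[0][0] + B[0][0] = 2 + 1 = 3, A[0][1] + B[1][0] = 3 + 5 = 8) = 3 (attained at k = 0)
  C[0][1] = min over k of (A[0][0] + B[0][1] = 2 + -1 = 1, A[0][1] + B[1][1] = 3 + -2 = 1) = 1 (attained at k = 0)
  C[1][0] = min over k of (A[1][0] + B[0][0] = 7 + 1 = 8, A[1][1] + B[1][0] = 3 + 5 = 8) = 8 (attained at k = 0)
  C[1][1] = min over k of (A[1][0] + B[0][1] = 7 + -1 = 6, A[1][1] + B[1][1] = 3 + -2 = 1) = 1 (attained at k = 1)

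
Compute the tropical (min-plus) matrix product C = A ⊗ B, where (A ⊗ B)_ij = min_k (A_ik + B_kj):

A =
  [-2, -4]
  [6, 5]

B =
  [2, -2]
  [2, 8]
A ⊗ B =
  [-2, -4]
  [7, 4]

Apply the min-plus product entry-by-entry:
  C[0][0] = min over k of (A[0][0] + B[0][0] = -2 + 2 = 0, A[0][1] + B[1][0] = -4 + 2 = -2) = -2 (attained at k = 1)
  C[0][1] = min over k of (A[0][0] + B[0][1] = -2 + -2 = -4, A[0][1] + B[1][1] = -4 + 8 = 4) = -4 (attained at k = 0)
  C[1][0] = min over k of (A[1][0] + B[0][0] = 6 + 2 = 8, A[1][1] + B[1][0] = 5 + 2 = 7) = 7 (attained at k = 1)
  C[1][1] = min over k of (A[1][0] + B[0][1] = 6 + -2 = 4, A[1][1] + B[1][1] = 5 + 8 = 13) = 4 (attained at k = 0)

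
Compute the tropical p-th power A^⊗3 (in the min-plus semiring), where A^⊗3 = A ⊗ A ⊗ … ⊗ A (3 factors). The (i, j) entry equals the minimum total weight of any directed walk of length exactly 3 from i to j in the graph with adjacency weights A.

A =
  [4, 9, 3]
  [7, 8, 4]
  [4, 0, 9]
A^⊗3 =
  [10, 7, 7]
  [11, 10, 8]
  [8, 4, 10]

Each entry (A^⊗3)_ij equals the minimum over all length-3 walks i = v_0 → v_1 → … → v_3 = j of Σ_t A[v_t][v_{t+1}]. For example, for (i, j) = (0, 2) we minimise over 9 possible intermediate vertex sequences; the minimum is 7, attained along the walk 0 → 2 → 1 → 2.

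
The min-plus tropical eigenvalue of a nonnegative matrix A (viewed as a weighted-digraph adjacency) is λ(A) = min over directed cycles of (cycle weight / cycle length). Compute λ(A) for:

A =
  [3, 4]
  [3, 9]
λ(A) = 3

Enumerate directed cycles and compute their means (weight / length). Sample:
  cycle 0 → 0: weight = 3, length = 1, mean = 3/1 ≈ 3.000
  cycle 1 → 1: weight = 9, length = 1, mean = 9/1 ≈ 9.000
  cycle 0 → 1 → 0: weight = 7, length = 2, mean = 7/2 ≈ 3.500
  cycle 1 → 0 → 1: weight = 7, length = 2, mean = 7/2 ≈ 3.500
Minimum mean = 3.000, attained e.g. along the cycle 0 → 0 with weight 3 and length 1. So λ(A) = 3/1 = 3.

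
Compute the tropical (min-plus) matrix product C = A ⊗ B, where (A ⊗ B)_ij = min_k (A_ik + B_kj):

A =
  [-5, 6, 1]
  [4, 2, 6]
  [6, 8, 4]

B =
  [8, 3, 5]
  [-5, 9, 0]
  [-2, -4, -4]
A ⊗ B =
  [-1, -3, -3]
  [-3, 2, 2]
  [2, 0, 0]

Apply the min-plus product entry-by-entry:
  C[0][0] = min over k of (A[0][0] + B[0][0] = -5 + 8 = 3, A[0][1] + B[1][0] = 6 + -5 = 1, A[0][2] + B[2][0] = 1 + -2 = -1) = -1 (attained at k = 2)
  C[0][1] = min over k of (A[0][0] + B[0][1] = -5 + 3 = -2, A[0][1] + B[1][1] = 6 + 9 = 15, A[0][2] + B[2][1] = 1 + -4 = -3) = -3 (attained at k = 2)
  C[0][2] = min over k of (A[0][0] + B[0][2] = -5 + 5 = 0, A[0][1] + B[1][2] = 6 + 0 = 6, A[0][2] + B[2][2] = 1 + -4 = -3) = -3 (attained at k = 2)
  C[1][0] = min over k of (A[1][0] + B[0][0] = 4 + 8 = 12, A[1][1] + B[1][0] = 2 + -5 = -3, A[1][2] + B[2][0] = 6 + -2 = 4) = -3 (attained at k = 1)
  C[1][1] = min over k of (A[1][0] + B[0][1] = 4 + 3 = 7, A[1][1] + B[1][1] = 2 + 9 = 11, A[1][2] + B[2][1] = 6 + -4 = 2) = 2 (attained at k = 2)
  C[1][2] = min over k of (A[1][0] + B[0][2] = 4 + 5 = 9, A[1][1] + B[1][2] = 2 + 0 = 2, A[1][2] + B[2][2] = 6 + -4 = 2) = 2 (attained at k = 1)
  C[2][0] = min over k of (A[2][0] + B[0][0] = 6 + 8 = 14, A[2][1] + B[1][0] = 8 + -5 = 3, A[2][2] + B[2][0] = 4 + -2 = 2) = 2 (attained at k = 2)
  C[2][1] = min over k of (A[2][0] + B[0][1] = 6 + 3 = 9, A[2][1] + B[1][1] = 8 + 9 = 17, A[2][2] + B[2][1] = 4 + -4 = 0) = 0 (attained at k = 2)
  C[2][2] = min over k of (A[2][0] + B[0][2] = 6 + 5 = 11, A[2][1] + B[1][2] = 8 + 0 = 8, A[2][2] + B[2][2] = 4 + -4 = 0) = 0 (attained at k = 2)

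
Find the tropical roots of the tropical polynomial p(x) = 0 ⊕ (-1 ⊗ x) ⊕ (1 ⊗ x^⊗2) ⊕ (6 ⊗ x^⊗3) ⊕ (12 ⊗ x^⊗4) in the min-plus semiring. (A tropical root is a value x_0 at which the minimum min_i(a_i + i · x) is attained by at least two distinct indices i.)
Roots: {-6, -5, -2, 1}

Each tropical root is a break point of the lower envelope of the lines y = a_i + i · x (there are 5 lines, with slopes 0, 1, ..., 4). Only the lines that attain the minimum somewhere contribute to roots; other lines are dominated. Here the surviving (envelope) indices are i = 4, i = 3, i = 2, i = 1, i = 0.
Intersections between consecutive envelope lines give the roots: for adjacent envelope indices i < j the intersection is x = (a_i − a_j) / (j − i). Reading off the sorted break points: {-6, -5, -2, 1}.
Verification: at each break x_0, at least two indices attain the minimum of min_i(a_i + i · x_0).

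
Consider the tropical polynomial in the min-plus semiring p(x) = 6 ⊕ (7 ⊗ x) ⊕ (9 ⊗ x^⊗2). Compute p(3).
p(3) = 6

A tropical monomial a ⊗ x^⊗i evaluates to a + i · x. Evaluating each term at x = 3:
  Term 0 contributes 6 + 0 · 3 = 6
  Term 1 contributes 7 + 1 · 3 = 10
  Term 2 contributes 9 + 2 · 3 = 15
p(3) = ⊕ of these = min[6, 10, 15] = 6.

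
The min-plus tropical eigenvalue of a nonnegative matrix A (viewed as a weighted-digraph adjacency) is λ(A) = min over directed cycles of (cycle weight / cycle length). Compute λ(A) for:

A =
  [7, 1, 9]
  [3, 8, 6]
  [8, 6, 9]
λ(A) = 2

Enumerate directed cycles and compute their means (weight / length). Sample:
  cycle 0 → 0: weight = 7, length = 1, mean = 7/1 ≈ 7.000
  cycle 1 → 1: weight = 8, length = 1, mean = 8/1 ≈ 8.000
  cycle 2 → 2: weight = 9, length = 1, mean = 9/1 ≈ 9.000
  cycle 0 → 1 → 0: weight = 4, length = 2, mean = 4/2 ≈ 2.000
  cycle 0 → 2 → 0: weight = 17, length = 2, mean = 17/2 ≈ 8.500
  cycle 1 → 0 → 1: weight = 4, length = 2, mean = 4/2 ≈ 2.000
Minimum mean = 2.000, attained e.g. along the cycle 0 → 1 → 0 with weight 4 and length 2. So λ(A) = 4/2 = 2.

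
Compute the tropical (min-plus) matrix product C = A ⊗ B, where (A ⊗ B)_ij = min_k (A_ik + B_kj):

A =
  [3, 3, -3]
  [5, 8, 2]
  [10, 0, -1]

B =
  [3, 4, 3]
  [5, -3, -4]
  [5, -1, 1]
A ⊗ B =
  [2, -4, -2]
  [7, 1, 3]
  [4, -3, -4]

Apply the min-plus product entry-by-entry:
  C[0][0] = min over k of (A[0][0] + B[0][0] = 3 + 3 = 6, A[0][1] + B[1][0] = 3 + 5 = 8, A[0][2] + B[2][0] = -3 + 5 = 2) = 2 (attained at k = 2)
  C[0][1] = min over k of (A[0][0] + B[0][1] = 3 + 4 = 7, A[0][1] + B[1][1] = 3 + -3 = 0, A[0][2] + B[2][1] = -3 + -1 = -4) = -4 (attained at k = 2)
  C[0][2] = min over k of (A[0][0] + B[0][2] = 3 + 3 = 6, A[0][1] + B[1][2] = 3 + -4 = -1, A[0][2] + B[2][2] = -3 + 1 = -2) = -2 (attained at k = 2)
  C[1][0] = min over k of (A[1][0] + B[0][0] = 5 + 3 = 8, A[1][1] + B[1][0] = 8 + 5 = 13, A[1][2] + B[2][0] = 2 + 5 = 7) = 7 (attained at k = 2)
  C[1][1] = min over k of (A[1][0] + B[0][1] = 5 + 4 = 9, A[1][1] + B[1][1] = 8 + -3 = 5, A[1][2] + B[2][1] = 2 + -1 = 1) = 1 (attained at k = 2)
  C[1][2] = min over k of (A[1][0] + B[0][2] = 5 + 3 = 8, A[1][1] + B[1][2] = 8 + -4 = 4, A[1][2] + B[2][2] = 2 + 1 = 3) = 3 (attained at k = 2)
  C[2][0] = min over k of (A[2][0] + B[0][0] = 10 + 3 = 13, A[2][1] + B[1][0] = 0 + 5 = 5, A[2][2] + B[2][0] = -1 + 5 = 4) = 4 (attained at k = 2)
  C[2][1] = min over k of (A[2][0] + B[0][1] = 10 + 4 = 14, A[2][1] + B[1][1] = 0 + -3 = -3, A[2][2] + B[2][1] = -1 + -1 = -2) = -3 (attained at k = 1)
  C[2][2] = min over k of (A[2][0] + B[0][2] = 10 + 3 = 13, A[2][1] + B[1][2] = 0 + -4 = -4, A[2][2] + B[2][2] = -1 + 1 = 0) = -4 (attained at k = 1)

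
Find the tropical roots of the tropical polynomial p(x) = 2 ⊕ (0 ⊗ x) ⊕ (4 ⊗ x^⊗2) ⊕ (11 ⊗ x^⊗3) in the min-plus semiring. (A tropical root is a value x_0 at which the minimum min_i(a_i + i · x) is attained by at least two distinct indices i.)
Roots: {-7, -4, 2}

Each tropical root is a break point of the lower envelope of the lines y = a_i + i · x (there are 4 lines, with slopes 0, 1, ..., 3). Only the lines that attain the minimum somewhere contribute to roots; other lines are dominated. Here the surviving (envelope) indices are i = 3, i = 2, i = 1, i = 0.
Intersections between consecutive envelope lines give the roots: for adjacent envelope indices i < j the intersection is x = (a_i − a_j) / (j − i). Reading off the sorted break points: {-7, -4, 2}.
Verification: at each break x_0, at least two indices attain the minimum of min_i(a_i + i · x_0).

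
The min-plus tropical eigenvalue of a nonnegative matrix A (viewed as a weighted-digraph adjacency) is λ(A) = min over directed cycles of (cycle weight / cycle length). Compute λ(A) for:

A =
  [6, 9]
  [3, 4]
λ(A) = 4

Enumerate directed cycles and compute their means (weight / length). Sample:
  cycle 0 → 0: weight = 6, length = 1, mean = 6/1 ≈ 6.000
  cycle 1 → 1: weight = 4, length = 1, mean = 4/1 ≈ 4.000
  cycle 0 → 1 → 0: weight = 12, length = 2, mean = 12/2 ≈ 6.000
  cycle 1 → 0 → 1: weight = 12, length = 2, mean = 12/2 ≈ 6.000
Minimum mean = 4.000, attained e.g. along the cycle 1 → 1 with weight 4 and length 1. So λ(A) = 4/1 = 4.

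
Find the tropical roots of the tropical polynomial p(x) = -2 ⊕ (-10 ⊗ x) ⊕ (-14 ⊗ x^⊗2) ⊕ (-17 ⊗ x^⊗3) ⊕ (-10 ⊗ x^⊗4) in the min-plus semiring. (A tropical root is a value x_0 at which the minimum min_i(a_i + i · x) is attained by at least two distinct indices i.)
Roots: {-7, 3, 4, 8}

Each tropical root is a break point of the lower envelope of the lines y = a_i + i · x (there are 5 lines, with slopes 0, 1, ..., 4). Only the lines that attain the minimum somewhere contribute to roots; other lines are dominated. Here the surviving (envelope) indices are i = 4, i = 3, i = 2, i = 1, i = 0.
Intersections between consecutive envelope lines give the roots: for adjacent envelope indices i < j the intersection is x = (a_i − a_j) / (j − i). Reading off the sorted break points: {-7, 3, 4, 8}.
Verification: at each break x_0, at least two indices attain the minimum of min_i(a_i + i · x_0).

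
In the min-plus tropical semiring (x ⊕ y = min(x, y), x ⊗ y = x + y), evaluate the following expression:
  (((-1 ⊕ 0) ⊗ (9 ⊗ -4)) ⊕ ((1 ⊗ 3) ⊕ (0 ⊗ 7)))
(((-1 ⊕ 0) ⊗ (9 ⊗ -4)) ⊕ ((1 ⊗ 3) ⊕ (0 ⊗ 7))) = 4

Expand innermost to outermost. Recall ⊕ takes the minimum of its arguments and ⊗ takes their sum. Working out the expression (((-1 ⊕ 0) ⊗ (9 ⊗ -4)) ⊕ ((1 ⊗ 3) ⊕ (0 ⊗ 7))) gives 4.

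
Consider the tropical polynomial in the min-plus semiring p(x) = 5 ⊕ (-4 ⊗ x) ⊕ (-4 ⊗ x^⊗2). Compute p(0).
p(0) = -4

A tropical monomial a ⊗ x^⊗i evaluates to a + i · x. Evaluating each term at x = 0:
  Term 0 contributes 5 + 0 · 0 = 5
  Term 1 contributes -4 + 1 · 0 = -4
  Term 2 contributes -4 + 2 · 0 = -4
p(0) = ⊕ of these = min[5, -4, -4] = -4.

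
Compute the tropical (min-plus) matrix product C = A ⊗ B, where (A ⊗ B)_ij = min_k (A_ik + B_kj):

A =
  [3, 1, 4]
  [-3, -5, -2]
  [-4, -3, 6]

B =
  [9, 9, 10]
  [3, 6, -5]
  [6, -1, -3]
A ⊗ B =
  [4, 3, -4]
  [-2, -3, -10]
  [0, 3, -8]

Apply the min-plus product entry-by-entry:
  C[0][0] = min over k of (A[0][0] + B[0][0] = 3 + 9 = 12, A[0][1] + B[1][0] = 1 + 3 = 4, A[0][2] + B[2][0] = 4 + 6 = 10) = 4 (attained at k = 1)
  C[0][1] = min over k of (A[0][0] + B[0][1] = 3 + 9 = 12, A[0][1] + B[1][1] = 1 + 6 = 7, A[0][2] + B[2][1] = 4 + -1 = 3) = 3 (attained at k = 2)
  C[0][2] = min over k of (A[0][0] + B[0][2] = 3 + 10 = 13, A[0][1] + B[1][2] = 1 + -5 = -4, A[0][2] + B[2][2] = 4 + -3 = 1) = -4 (attained at k = 1)
  C[1][0] = min over k of (A[1][0] + B[0][0] = -3 + 9 = 6, A[1][1] + B[1][0] = -5 + 3 = -2, A[1][2] + B[2][0] = -2 + 6 = 4) = -2 (attained at k = 1)
  C[1][1] = min over k of (A[1][0] + B[0][1] = -3 + 9 = 6, A[1][1] + B[1][1] = -5 + 6 = 1, A[1][2] + B[2][1] = -2 + -1 = -3) = -3 (attained at k = 2)
  C[1][2] = min over k of (A[1][0] + B[0][2] = -3 + 10 = 7, A[1][1] + B[1][2] = -5 + -5 = -10, A[1][2] + B[2][2] = -2 + -3 = -5) = -10 (attained at k = 1)
  C[2][0] = min over k of (A[2][0] + B[0][0] = -4 + 9 = 5, A[2][1] + B[1][0] = -3 + 3 = 0, A[2][2] + B[2][0] = 6 + 6 = 12) = 0 (attained at k = 1)
  C[2][1] = min over k of (A[2][0] + B[0][1] = -4 + 9 = 5, A[2][1] + B[1][1] = -3 + 6 = 3, A[2][2] + B[2][1] = 6 + -1 = 5) = 3 (attained at k = 1)
  C[2][2] = min over k of (A[2][0] + B[0][2] = -4 + 10 = 6, A[2][1] + B[1][2] = -3 + -5 = -8, A[2][2] + B[2][2] = 6 + -3 = 3) = -8 (attained at k = 1)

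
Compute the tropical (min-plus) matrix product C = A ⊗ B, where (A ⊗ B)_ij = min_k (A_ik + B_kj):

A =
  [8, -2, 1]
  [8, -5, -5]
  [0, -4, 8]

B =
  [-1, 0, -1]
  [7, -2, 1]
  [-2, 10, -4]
A ⊗ B =
  [-1, -4, -3]
  [-7, -7, -9]
  [-1, -6, -3]

Apply the min-plus product entry-by-entry:
  C[0][0] = min over k of (A[0][0] + B[0][0] = 8 + -1 = 7, A[0][1] + B[1][0] = -2 + 7 = 5, A[0][2] + B[2][0] = 1 + -2 = -1) = -1 (attained at k = 2)
  C[0][1] = min over k of (A[0][0] + B[0][1] = 8 + 0 = 8, A[0][1] + B[1][1] = -2 + -2 = -4, A[0][2] + B[2][1] = 1 + 10 = 11) = -4 (attained at k = 1)
  C[0][2] = min over k of (A[0][0] + B[0][2] = 8 + -1 = 7, A[0][1] + B[1][2] = -2 + 1 = -1, A[0][2] + B[2][2] = 1 + -4 = -3) = -3 (attained at k = 2)
  C[1][0] = min over k of (A[1][0] + B[0][0] = 8 + -1 = 7, A[1][1] + B[1][0] = -5 + 7 = 2, A[1][2] + B[2][0] = -5 + -2 = -7) = -7 (attained at k = 2)
  C[1][1] = min over k of (A[1][0] + B[0][1] = 8 + 0 = 8, A[1][1] + B[1][1] = -5 + -2 = -7, A[1][2] + B[2][1] = -5 + 10 = 5) = -7 (attained at k = 1)
  C[1][2] = min over k of (A[1][0] + B[0][2] = 8 + -1 = 7, A[1][1] + B[1][2] = -5 + 1 = -4, A[1][2] + B[2][2] = -5 + -4 = -9) = -9 (attained at k = 2)
  C[2][0] = min over k of (A[2][0] + B[0][0] = 0 + -1 = -1, A[2][1] + B[1][0] = -4 + 7 = 3, A[2][2] + B[2][0] = 8 + -2 = 6) = -1 (attained at k = 0)
  C[2][1] = min over k of (A[2][0] + B[0][1] = 0 + 0 = 0, A[2][1] + B[1][1] = -4 + -2 = -6, A[2][2] + B[2][1] = 8 + 10 = 18) = -6 (attained at k = 1)
  C[2][2] = min over k of (A[2][0] + B[0][2] = 0 + -1 = -1, A[2][1] + B[1][2] = -4 + 1 = -3, A[2][2] + B[2][2] = 8 + -4 = 4) = -3 (attained at k = 1)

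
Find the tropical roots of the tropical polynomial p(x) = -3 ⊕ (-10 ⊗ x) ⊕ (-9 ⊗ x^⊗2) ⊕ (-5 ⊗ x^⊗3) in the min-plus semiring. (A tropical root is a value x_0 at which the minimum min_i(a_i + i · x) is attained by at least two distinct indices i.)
Roots: {-4, -1, 7}

Each tropical root is a break point of the lower envelope of the lines y = a_i + i · x (there are 4 lines, with slopes 0, 1, ..., 3). Only the lines that attain the minimum somewhere contribute to roots; other lines are dominated. Here the surviving (envelope) indices are i = 3, i = 2, i = 1, i = 0.
Intersections between consecutive envelope lines give the roots: for adjacent envelope indices i < j the intersection is x = (a_i − a_j) / (j − i). Reading off the sorted break points: {-4, -1, 7}.
Verification: at each break x_0, at least two indices attain the minimum of min_i(a_i + i · x_0).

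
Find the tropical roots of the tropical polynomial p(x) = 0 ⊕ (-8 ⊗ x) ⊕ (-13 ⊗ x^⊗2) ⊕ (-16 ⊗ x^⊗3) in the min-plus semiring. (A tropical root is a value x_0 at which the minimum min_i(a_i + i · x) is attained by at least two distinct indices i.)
Roots: {3, 5, 8}

Each tropical root is a break point of the lower envelope of the lines y = a_i + i · x (there are 4 lines, with slopes 0, 1, ..., 3). Only the lines that attain the minimum somewhere contribute to roots; other lines are dominated. Here the surviving (envelope) indices are i = 3, i = 2, i = 1, i = 0.
Intersections between consecutive envelope lines give the roots: for adjacent envelope indices i < j the intersection is x = (a_i − a_j) / (j − i). Reading off the sorted break points: {3, 5, 8}.
Verification: at each break x_0, at least two indices attain the minimum of min_i(a_i + i · x_0).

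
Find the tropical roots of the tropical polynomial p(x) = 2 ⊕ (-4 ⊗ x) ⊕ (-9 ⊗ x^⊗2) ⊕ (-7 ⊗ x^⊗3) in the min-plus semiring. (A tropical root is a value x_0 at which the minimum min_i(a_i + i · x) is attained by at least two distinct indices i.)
Roots: {-2, 5, 6}

Each tropical root is a break point of the lower envelope of the lines y = a_i + i · x (there are 4 lines, with slopes 0, 1, ..., 3). Only the lines that attain the minimum somewhere contribute to roots; other lines are dominated. Here the surviving (envelope) indices are i = 3, i = 2, i = 1, i = 0.
Intersections between consecutive envelope lines give the roots: for adjacent envelope indices i < j the intersection is x = (a_i − a_j) / (j − i). Reading off the sorted break points: {-2, 5, 6}.
Verification: at each break x_0, at least two indices attain the minimum of min_i(a_i + i · x_0).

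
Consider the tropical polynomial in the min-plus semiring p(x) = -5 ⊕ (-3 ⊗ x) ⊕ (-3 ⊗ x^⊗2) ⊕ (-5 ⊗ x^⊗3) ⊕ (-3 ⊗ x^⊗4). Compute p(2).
p(2) = -5

A tropical monomial a ⊗ x^⊗i evaluates to a + i · x. Evaluating each term at x = 2:
  Term 0 contributes -5 + 0 · 2 = -5
  Term 1 contributes -3 + 1 · 2 = -1
  Term 2 contributes -3 + 2 · 2 = 1
  Term 3 contributes -5 + 3 · 2 = 1
  Term 4 contributes -3 + 4 · 2 = 5
p(2) = ⊕ of these = min[-5, -1, 1, 1, 5] = -5.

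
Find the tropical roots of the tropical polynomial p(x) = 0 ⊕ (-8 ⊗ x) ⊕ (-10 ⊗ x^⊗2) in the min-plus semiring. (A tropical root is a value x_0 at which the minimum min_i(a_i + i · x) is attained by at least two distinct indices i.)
Roots: {2, 8}

Each tropical root is a break point of the lower envelope of the lines y = a_i + i · x (there are 3 lines, with slopes 0, 1, ..., 2). Only the lines that attain the minimum somewhere contribute to roots; other lines are dominated. Here the surviving (envelope) indices are i = 2, i = 1, i = 0.
Intersections between consecutive envelope lines give the roots: for adjacent envelope indices i < j the intersection is x = (a_i − a_j) / (j − i). Reading off the sorted break points: {2, 8}.
Verification: at each break x_0, at least two indices attain the minimum of min_i(a_i + i · x_0).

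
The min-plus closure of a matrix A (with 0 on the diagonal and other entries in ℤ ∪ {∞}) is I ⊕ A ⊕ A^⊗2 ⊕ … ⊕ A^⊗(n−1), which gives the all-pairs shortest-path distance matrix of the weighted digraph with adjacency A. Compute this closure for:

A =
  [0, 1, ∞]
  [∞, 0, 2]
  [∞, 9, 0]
Closure =
  [0, 1, 3]
  [∞, 0, 2]
  [∞, 9, 0]

This is the Floyd-Warshall all-pairs shortest-path computation. For each intermediate vertex k = 0, 1, …, 2, update dist[i][j] ← min(dist[i][j], dist[i][k] + dist[k][j]). The final matrix gives, for each (i, j), the minimum total weight of any directed path from i to j (possibly empty when i = j).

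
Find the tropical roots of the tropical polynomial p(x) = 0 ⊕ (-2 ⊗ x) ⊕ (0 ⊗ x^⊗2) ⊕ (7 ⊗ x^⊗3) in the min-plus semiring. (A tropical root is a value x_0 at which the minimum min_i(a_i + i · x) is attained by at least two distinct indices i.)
Roots: {-7, -2, 2}

Each tropical root is a break point of the lower envelope of the lines y = a_i + i · x (there are 4 lines, with slopes 0, 1, ..., 3). Only the lines that attain the minimum somewhere contribute to roots; other lines are dominated. Here the surviving (envelope) indices are i = 3, i = 2, i = 1, i = 0.
Intersections between consecutive envelope lines give the roots: for adjacent envelope indices i < j the intersection is x = (a_i − a_j) / (j − i). Reading off the sorted break points: {-7, -2, 2}.
Verification: at each break x_0, at least two indices attain the minimum of min_i(a_i + i · x_0).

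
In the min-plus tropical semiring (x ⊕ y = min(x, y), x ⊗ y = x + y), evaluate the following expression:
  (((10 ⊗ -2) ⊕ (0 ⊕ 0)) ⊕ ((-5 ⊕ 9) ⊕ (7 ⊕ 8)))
(((10 ⊗ -2) ⊕ (0 ⊕ 0)) ⊕ ((-5 ⊕ 9) ⊕ (7 ⊕ 8))) = -5

Expand innermost to outermost. Recall ⊕ takes the minimum of its arguments and ⊗ takes their sum. Working out the expression (((10 ⊗ -2) ⊕ (0 ⊕ 0)) ⊕ ((-5 ⊕ 9) ⊕ (7 ⊕ 8))) gives -5.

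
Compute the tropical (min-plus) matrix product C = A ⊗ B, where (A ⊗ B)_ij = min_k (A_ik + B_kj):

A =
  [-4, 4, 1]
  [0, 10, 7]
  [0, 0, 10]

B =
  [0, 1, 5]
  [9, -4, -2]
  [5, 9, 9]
A ⊗ B =
  [-4, -3, 1]
  [0, 1, 5]
  [0, -4, -2]

Apply the min-plus product entry-by-entry:
  C[0][0] = min over k of (A[0][0] + B[0][0] = -4 + 0 = -4, A[0][1] + B[1][0] = 4 + 9 = 13, A[0][2] + B[2][0] = 1 + 5 = 6) = -4 (attained at k = 0)
  C[0][1] = min over k of (A[0][0] + B[0][1] = -4 + 1 = -3, A[0][1] + B[1][1] = 4 + -4 = 0, A[0][2] + B[2][1] = 1 + 9 = 10) = -3 (attained at k = 0)
  C[0][2] = min over k of (A[0][0] + B[0][2] = -4 + 5 = 1, A[0][1] + B[1][2] = 4 + -2 = 2, A[0][2] + B[2][2] = 1 + 9 = 10) = 1 (attained at k = 0)
  C[1][0] = min over k of (A[1][0] + B[0][0] = 0 + 0 = 0, A[1][1] + B[1][0] = 10 + 9 = 19, A[1][2] + B[2][0] = 7 + 5 = 12) = 0 (attained at k = 0)
  C[1][1] = min over k of (A[1][0] + B[0][1] = 0 + 1 = 1, A[1][1] + B[1][1] = 10 + -4 = 6, A[1][2] + B[2][1] = 7 + 9 = 16) = 1 (attained at k = 0)
  C[1][2] = min over k of (A[1][0] + B[0][2] = 0 + 5 = 5, A[1][1] + B[1][2] = 10 + -2 = 8, A[1][2] + B[2][2] = 7 + 9 = 16) = 5 (attained at k = 0)
  C[2][0] = min over k of (A[2][0] + B[0][0] = 0 + 0 = 0, A[2][1] + B[1][0] = 0 + 9 = 9, A[2][2] + B[2][0] = 10 + 5 = 15) = 0 (attained at k = 0)
  C[2][1] = min over k of (A[2][0] + B[0][1] = 0 + 1 = 1, A[2][1] + B[1][1] = 0 + -4 = -4, A[2][2] + B[2][1] = 10 + 9 = 19) = -4 (attained at k = 1)
  C[2][2] = min over k of (A[2][0] + B[0][2] = 0 + 5 = 5, A[2][1] + B[1][2] = 0 + -2 = -2, A[2][2] + B[2][2] = 10 + 9 = 19) = -2 (attained at k = 1)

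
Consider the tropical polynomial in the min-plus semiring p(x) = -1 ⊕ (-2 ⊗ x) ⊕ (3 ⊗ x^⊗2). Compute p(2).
p(2) = -1

A tropical monomial a ⊗ x^⊗i evaluates to a + i · x. Evaluating each term at x = 2:
  Term 0 contributes -1 + 0 · 2 = -1
  Term 1 contributes -2 + 1 · 2 = 0
  Term 2 contributes 3 + 2 · 2 = 7
p(2) = ⊕ of these = min[-1, 0, 7] = -1.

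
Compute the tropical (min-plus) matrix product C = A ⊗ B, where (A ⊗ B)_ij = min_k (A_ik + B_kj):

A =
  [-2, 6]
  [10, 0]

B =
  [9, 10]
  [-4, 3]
A ⊗ B =
  [2, 8]
  [-4, 3]

Apply the min-plus product entry-by-entry:
  C[0][0] = min over k of (A[0][0] + B[0][0] = -2 + 9 = 7, A[0][1] + B[1][0] = 6 + -4 = 2) = 2 (attained at k = 1)
  C[0][1] = min over k of (A[0][0] + B[0][1] = -2 + 10 = 8, A[0][1] + B[1][1] = 6 + 3 = 9) = 8 (attained at k = 0)
  C[1][0] = min over k of (A[1][0] + B[0][0] = 10 + 9 = 19, A[1][1] + B[1][0] = 0 + -4 = -4) = -4 (attained at k = 1)
  C[1][1] = min over k of (A[1][0] + B[0][1] = 10 + 10 = 20, A[1][1] + B[1][1] = 0 + 3 = 3) = 3 (attained at k = 1)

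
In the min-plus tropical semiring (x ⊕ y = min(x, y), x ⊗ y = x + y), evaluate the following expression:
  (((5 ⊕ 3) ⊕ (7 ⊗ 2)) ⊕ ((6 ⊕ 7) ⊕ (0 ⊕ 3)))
(((5 ⊕ 3) ⊕ (7 ⊗ 2)) ⊕ ((6 ⊕ 7) ⊕ (0 ⊕ 3))) = 0

Expand innermost to outermost. Recall ⊕ takes the minimum of its arguments and ⊗ takes their sum. Working out the expression (((5 ⊕ 3) ⊕ (7 ⊗ 2)) ⊕ ((6 ⊕ 7) ⊕ (0 ⊕ 3))) gives 0.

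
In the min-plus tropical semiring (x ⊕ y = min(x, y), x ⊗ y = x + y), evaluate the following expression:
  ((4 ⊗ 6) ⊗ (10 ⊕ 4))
((4 ⊗ 6) ⊗ (10 ⊕ 4)) = 14

Expand innermost to outermost. Recall ⊕ takes the minimum of its arguments and ⊗ takes their sum. Working out the expression ((4 ⊗ 6) ⊗ (10 ⊕ 4)) gives 14.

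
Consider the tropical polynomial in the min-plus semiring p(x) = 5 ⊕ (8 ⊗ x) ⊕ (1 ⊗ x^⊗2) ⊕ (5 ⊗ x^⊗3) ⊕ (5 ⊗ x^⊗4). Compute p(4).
p(4) = 5

A tropical monomial a ⊗ x^⊗i evaluates to a + i · x. Evaluating each term at x = 4:
  Term 0 contributes 5 + 0 · 4 = 5
  Term 1 contributes 8 + 1 · 4 = 12
  Term 2 contributes 1 + 2 · 4 = 9
  Term 3 contributes 5 + 3 · 4 = 17
  Term 4 contributes 5 + 4 · 4 = 21
p(4) = ⊕ of these = min[5, 12, 9, 17, 21] = 5.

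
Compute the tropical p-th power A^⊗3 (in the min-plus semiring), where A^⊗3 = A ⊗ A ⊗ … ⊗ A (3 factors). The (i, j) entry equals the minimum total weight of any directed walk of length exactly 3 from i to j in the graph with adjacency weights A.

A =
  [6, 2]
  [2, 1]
A^⊗3 =
  [5, 4]
  [4, 3]

Each entry (A^⊗3)_ij equals the minimum over all length-3 walks i = v_0 → v_1 → … → v_3 = j of Σ_t A[v_t][v_{t+1}]. For example, for (i, j) = (0, 1) we minimise over 4 possible intermediate vertex sequences; the minimum is 4, attained along the walk 0 → 1 → 1 → 1.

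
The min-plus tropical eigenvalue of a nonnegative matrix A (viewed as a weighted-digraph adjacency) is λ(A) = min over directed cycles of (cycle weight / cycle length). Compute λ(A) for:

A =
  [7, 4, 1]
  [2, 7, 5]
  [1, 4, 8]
λ(A) = 1

Enumerate directed cycles and compute their means (weight / length). Sample:
  cycle 0 → 0: weight = 7, length = 1, mean = 7/1 ≈ 7.000
  cycle 1 → 1: weight = 7, length = 1, mean = 7/1 ≈ 7.000
  cycle 2 → 2: weight = 8, length = 1, mean = 8/1 ≈ 8.000
  cycle 0 → 1 → 0: weight = 6, length = 2, mean = 6/2 ≈ 3.000
  cycle 0 → 2 → 0: weight = 2, length = 2, mean = 2/2 ≈ 1.000
  cycle 1 → 0 → 1: weight = 6, length = 2, mean = 6/2 ≈ 3.000
Minimum mean = 1.000, attained e.g. along the cycle 0 → 2 → 0 with weight 2 and length 2. So λ(A) = 2/2 = 1.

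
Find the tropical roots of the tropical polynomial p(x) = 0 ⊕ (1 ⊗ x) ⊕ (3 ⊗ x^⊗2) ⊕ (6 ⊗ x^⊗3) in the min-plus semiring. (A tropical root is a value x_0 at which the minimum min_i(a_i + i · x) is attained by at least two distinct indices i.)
Roots: {-3, -2, -1}

Each tropical root is a break point of the lower envelope of the lines y = a_i + i · x (there are 4 lines, with slopes 0, 1, ..., 3). Only the lines that attain the minimum somewhere contribute to roots; other lines are dominated. Here the surviving (envelope) indices are i = 3, i = 2, i = 1, i = 0.
Intersections between consecutive envelope lines give the roots: for adjacent envelope indices i < j the intersection is x = (a_i − a_j) / (j − i). Reading off the sorted break points: {-3, -2, -1}.
Verification: at each break x_0, at least two indices attain the minimum of min_i(a_i + i · x_0).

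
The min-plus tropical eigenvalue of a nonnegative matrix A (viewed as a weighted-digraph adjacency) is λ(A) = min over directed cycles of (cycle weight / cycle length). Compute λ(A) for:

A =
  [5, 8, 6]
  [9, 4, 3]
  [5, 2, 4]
λ(A) = 5/2

Enumerate directed cycles and compute their means (weight / length). Sample:
  cycle 0 → 0: weight = 5, length = 1, mean = 5/1 ≈ 5.000
  cycle 1 → 1: weight = 4, length = 1, mean = 4/1 ≈ 4.000
  cycle 2 → 2: weight = 4, length = 1, mean = 4/1 ≈ 4.000
  cycle 0 → 1 → 0: weight = 17, length = 2, mean = 17/2 ≈ 8.500
  cycle 0 → 2 → 0: weight = 11, length = 2, mean = 11/2 ≈ 5.500
  cycle 1 → 0 → 1: weight = 17, length = 2, mean = 17/2 ≈ 8.500
Minimum mean = 2.500, attained e.g. along the cycle 1 → 2 → 1 with weight 5 and length 2. So λ(A) = 5/2 = 5/2.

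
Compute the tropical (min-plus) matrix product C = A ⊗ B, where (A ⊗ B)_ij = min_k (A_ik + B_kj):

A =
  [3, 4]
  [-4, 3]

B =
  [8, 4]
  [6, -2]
A ⊗ B =
  [10, 2]
  [4, 0]

Apply the min-plus product entry-by-entry:
  C[0][0] = min over k of (A[0][0] + B[0][0] = 3 + 8 = 11, A[0][1] + B[1][0] = 4 + 6 = 10) = 10 (attained at k = 1)
  C[0][1] = min over k of (A[0][0] + B[0][1] = 3 + 4 = 7, A[0][1] + B[1][1] = 4 + -2 = 2) = 2 (attained at k = 1)
  C[1][0] = min over k of (A[1][0] + B[0][0] = -4 + 8 = 4, A[1][1] + B[1][0] = 3 + 6 = 9) = 4 (attained at k = 0)
  C[1][1] = min over k of (A[1][0] + B[0][1] = -4 + 4 = 0, A[1][1] + B[1][1] = 3 + -2 = 1) = 0 (attained at k = 0)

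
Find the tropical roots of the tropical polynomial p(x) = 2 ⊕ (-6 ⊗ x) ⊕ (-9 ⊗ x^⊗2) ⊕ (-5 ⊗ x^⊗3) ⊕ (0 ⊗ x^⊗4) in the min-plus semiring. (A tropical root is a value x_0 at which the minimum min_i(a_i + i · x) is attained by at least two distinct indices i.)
Roots: {-5, -4, 3, 8}

Each tropical root is a break point of the lower envelope of the lines y = a_i + i · x (there are 5 lines, with slopes 0, 1, ..., 4). Only the lines that attain the minimum somewhere contribute to roots; other lines are dominated. Here the surviving (envelope) indices are i = 4, i = 3, i = 2, i = 1, i = 0.
Intersections between consecutive envelope lines give the roots: for adjacent envelope indices i < j the intersection is x = (a_i − a_j) / (j − i). Reading off the sorted break points: {-5, -4, 3, 8}.
Verification: at each break x_0, at least two indices attain the minimum of min_i(a_i + i · x_0).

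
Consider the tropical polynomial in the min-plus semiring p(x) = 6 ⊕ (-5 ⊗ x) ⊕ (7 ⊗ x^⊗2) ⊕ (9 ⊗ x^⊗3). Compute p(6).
p(6) = 1

A tropical monomial a ⊗ x^⊗i evaluates to a + i · x. Evaluating each term at x = 6:
  Term 0 contributes 6 + 0 · 6 = 6
  Term 1 contributes -5 + 1 · 6 = 1
  Term 2 contributes 7 + 2 · 6 = 19
  Term 3 contributes 9 + 3 · 6 = 27
p(6) = ⊕ of these = min[6, 1, 19, 27] = 1.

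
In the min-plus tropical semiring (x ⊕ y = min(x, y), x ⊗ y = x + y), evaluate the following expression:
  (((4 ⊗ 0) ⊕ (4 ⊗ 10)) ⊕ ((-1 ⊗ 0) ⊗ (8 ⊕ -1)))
(((4 ⊗ 0) ⊕ (4 ⊗ 10)) ⊕ ((-1 ⊗ 0) ⊗ (8 ⊕ -1))) = -2

Expand innermost to outermost. Recall ⊕ takes the minimum of its arguments and ⊗ takes their sum. Working out the expression (((4 ⊗ 0) ⊕ (4 ⊗ 10)) ⊕ ((-1 ⊗ 0) ⊗ (8 ⊕ -1))) gives -2.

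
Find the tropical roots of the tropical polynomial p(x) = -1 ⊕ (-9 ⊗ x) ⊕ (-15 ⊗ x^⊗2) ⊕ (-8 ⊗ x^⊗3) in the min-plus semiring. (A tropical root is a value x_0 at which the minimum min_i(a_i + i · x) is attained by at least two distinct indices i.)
Roots: {-7, 6, 8}

Each tropical root is a break point of the lower envelope of the lines y = a_i + i · x (there are 4 lines, with slopes 0, 1, ..., 3). Only the lines that attain the minimum somewhere contribute to roots; other lines are dominated. Here the surviving (envelope) indices are i = 3, i = 2, i = 1, i = 0.
Intersections between consecutive envelope lines give the roots: for adjacent envelope indices i < j the intersection is x = (a_i − a_j) / (j − i). Reading off the sorted break points: {-7, 6, 8}.
Verification: at each break x_0, at least two indices attain the minimum of min_i(a_i + i · x_0).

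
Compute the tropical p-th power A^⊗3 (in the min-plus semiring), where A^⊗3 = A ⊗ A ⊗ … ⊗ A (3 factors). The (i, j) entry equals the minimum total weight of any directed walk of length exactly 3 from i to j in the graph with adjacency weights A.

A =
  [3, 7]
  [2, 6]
A^⊗3 =
  [9, 13]
  [8, 12]

Each entry (A^⊗3)_ij equals the minimum over all length-3 walks i = v_0 → v_1 → … → v_3 = j of Σ_t A[v_t][v_{t+1}]. For example, for (i, j) = (0, 1) we minimise over 4 possible intermediate vertex sequences; the minimum is 13, attained along the walk 0 → 0 → 0 → 1.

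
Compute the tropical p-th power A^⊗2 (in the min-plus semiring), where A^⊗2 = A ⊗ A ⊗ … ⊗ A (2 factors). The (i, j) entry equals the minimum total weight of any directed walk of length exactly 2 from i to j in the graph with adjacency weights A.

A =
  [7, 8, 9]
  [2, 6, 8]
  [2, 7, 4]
A^⊗2 =
  [10, 14, 13]
  [8, 10, 11]
  [6, 10, 8]

Each entry (A^⊗2)_ij equals the minimum over all length-2 walks i = v_0 → v_1 → … → v_2 = j of Σ_t A[v_t][v_{t+1}]. For example, for (i, j) = (0, 2) we minimise over 3 possible intermediate vertex sequences; the minimum is 13, attained along the walk 0 → 2 → 2.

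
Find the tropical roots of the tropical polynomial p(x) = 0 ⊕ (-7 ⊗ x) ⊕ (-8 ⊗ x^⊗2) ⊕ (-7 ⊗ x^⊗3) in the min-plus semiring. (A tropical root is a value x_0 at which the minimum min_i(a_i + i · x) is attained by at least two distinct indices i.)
Roots: {-1, 1, 7}

Each tropical root is a break point of the lower envelope of the lines y = a_i + i · x (there are 4 lines, with slopes 0, 1, ..., 3). Only the lines that attain the minimum somewhere contribute to roots; other lines are dominated. Here the surviving (envelope) indices are i = 3, i = 2, i = 1, i = 0.
Intersections between consecutive envelope lines give the roots: for adjacent envelope indices i < j the intersection is x = (a_i − a_j) / (j − i). Reading off the sorted break points: {-1, 1, 7}.
Verification: at each break x_0, at least two indices attain the minimum of min_i(a_i + i · x_0).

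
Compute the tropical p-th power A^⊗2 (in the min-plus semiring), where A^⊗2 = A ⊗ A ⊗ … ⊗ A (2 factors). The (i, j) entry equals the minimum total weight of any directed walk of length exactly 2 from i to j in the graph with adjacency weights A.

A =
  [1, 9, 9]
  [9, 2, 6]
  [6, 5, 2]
A^⊗2 =
  [2, 10, 10]
  [10, 4, 8]
  [7, 7, 4]

Each entry (A^⊗2)_ij equals the minimum over all length-2 walks i = v_0 → v_1 → … → v_2 = j of Σ_t A[v_t][v_{t+1}]. For example, for (i, j) = (0, 2) we minimise over 3 possible intermediate vertex sequences; the minimum is 10, attained along the walk 0 → 0 → 2.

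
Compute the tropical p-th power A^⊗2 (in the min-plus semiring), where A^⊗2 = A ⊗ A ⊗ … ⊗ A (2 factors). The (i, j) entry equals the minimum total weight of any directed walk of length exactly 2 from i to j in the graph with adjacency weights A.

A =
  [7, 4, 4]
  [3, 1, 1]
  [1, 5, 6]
A^⊗2 =
  [5, 5, 5]
  [2, 2, 2]
  [7, 5, 5]

Each entry (A^⊗2)_ij equals the minimum over all length-2 walks i = v_0 → v_1 → … → v_2 = j of Σ_t A[v_t][v_{t+1}]. For example, for (i, j) = (0, 2) we minimise over 3 possible intermediate vertex sequences; the minimum is 5, attained along the walk 0 → 1 → 2.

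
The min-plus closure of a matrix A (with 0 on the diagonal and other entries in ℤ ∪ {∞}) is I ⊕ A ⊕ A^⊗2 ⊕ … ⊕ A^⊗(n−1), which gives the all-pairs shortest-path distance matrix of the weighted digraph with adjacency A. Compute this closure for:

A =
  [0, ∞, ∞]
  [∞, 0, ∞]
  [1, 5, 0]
Closure =
  [0, ∞, ∞]
  [∞, 0, ∞]
  [1, 5, 0]

This is the Floyd-Warshall all-pairs shortest-path computation. For each intermediate vertex k = 0, 1, …, 2, update dist[i][j] ← min(dist[i][j], dist[i][k] + dist[k][j]). The final matrix gives, for each (i, j), the minimum total weight of any directed path from i to j (possibly empty when i = j).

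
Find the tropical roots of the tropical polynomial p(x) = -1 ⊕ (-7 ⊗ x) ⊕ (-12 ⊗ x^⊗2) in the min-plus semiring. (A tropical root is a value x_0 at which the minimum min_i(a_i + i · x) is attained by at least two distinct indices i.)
Roots: {5, 6}

Each tropical root is a break point of the lower envelope of the lines y = a_i + i · x (there are 3 lines, with slopes 0, 1, ..., 2). Only the lines that attain the minimum somewhere contribute to roots; other lines are dominated. Here the surviving (envelope) indices are i = 2, i = 1, i = 0.
Intersections between consecutive envelope lines give the roots: for adjacent envelope indices i < j the intersection is x = (a_i − a_j) / (j − i). Reading off the sorted break points: {5, 6}.
Verification: at each break x_0, at least two indices attain the minimum of min_i(a_i + i · x_0).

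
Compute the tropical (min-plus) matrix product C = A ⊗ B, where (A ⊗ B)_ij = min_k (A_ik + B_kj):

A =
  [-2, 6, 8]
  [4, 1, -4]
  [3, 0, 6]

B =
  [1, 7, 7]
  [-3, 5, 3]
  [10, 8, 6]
A ⊗ B =
  [-1, 5, 5]
  [-2, 4, 2]
  [-3, 5, 3]

Apply the min-plus product entry-by-entry:
  C[0][0] = min over k of (A[0][0] + B[0][0] = -2 + 1 = -1, A[0][1] + B[1][0] = 6 + -3 = 3, A[0][2] + B[2][0] = 8 + 10 = 18) = -1 (attained at k = 0)
  C[0][1] = min over k of (A[0][0] + B[0][1] = -2 + 7 = 5, A[0][1] + B[1][1] = 6 + 5 = 11, A[0][2] + B[2][1] = 8 + 8 = 16) = 5 (attained at k = 0)
  C[0][2] = min over k of (A[0][0] + B[0][2] = -2 + 7 = 5, A[0][1] + B[1][2] = 6 + 3 = 9, A[0][2] + B[2][2] = 8 + 6 = 14) = 5 (attained at k = 0)
  C[1][0] = min over k of (A[1][0] + B[0][0] = 4 + 1 = 5, A[1][1] + B[1][0] = 1 + -3 = -2, A[1][2] + B[2][0] = -4 + 10 = 6) = -2 (attained at k = 1)
  C[1][1] = min over k of (A[1][0] + B[0][1] = 4 + 7 = 11, A[1][1] + B[1][1] = 1 + 5 = 6, A[1][2] + B[2][1] = -4 + 8 = 4) = 4 (attained at k = 2)
  C[1][2] = min over k of (A[1][0] + B[0][2] = 4 + 7 = 11, A[1][1] + B[1][2] = 1 + 3 = 4, A[1][2] + B[2][2] = -4 + 6 = 2) = 2 (attained at k = 2)
  C[2][0] = min over k of (A[2][0] + B[0][0] = 3 + 1 = 4, A[2][1] + B[1][0] = 0 + -3 = -3, A[2][2] + B[2][0] = 6 + 10 = 16) = -3 (attained at k = 1)
  C[2][1] = min over k of (A[2][0] + B[0][1] = 3 + 7 = 10, A[2][1] + B[1][1] = 0 + 5 = 5, A[2][2] + B[2][1] = 6 + 8 = 14) = 5 (attained at k = 1)
  C[2][2] = min over k of (A[2][0] + B[0][2] = 3 + 7 = 10, A[2][1] + B[1][2] = 0 + 3 = 3, A[2][2] + B[2][2] = 6 + 6 = 12) = 3 (attained at k = 1)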